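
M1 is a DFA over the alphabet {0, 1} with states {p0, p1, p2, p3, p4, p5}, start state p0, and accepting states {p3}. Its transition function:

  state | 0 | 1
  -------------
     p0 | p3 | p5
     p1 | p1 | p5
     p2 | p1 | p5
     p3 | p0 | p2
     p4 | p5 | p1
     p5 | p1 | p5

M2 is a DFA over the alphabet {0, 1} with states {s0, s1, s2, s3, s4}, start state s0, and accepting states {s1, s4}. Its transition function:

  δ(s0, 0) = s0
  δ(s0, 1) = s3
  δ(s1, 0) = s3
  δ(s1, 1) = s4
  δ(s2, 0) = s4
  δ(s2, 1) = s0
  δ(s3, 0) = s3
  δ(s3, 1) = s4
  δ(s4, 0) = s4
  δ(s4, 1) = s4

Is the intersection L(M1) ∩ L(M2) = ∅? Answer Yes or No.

Yes

Exploring the product automaton M1 × M2 from the start pair (p0, s0), following both machines on each input symbol, reaches 7 state pairs: (p0, s0), (p3, s0), (p5, s3), (p2, s3), (p1, s3), (p5, s4), (p1, s4).
M1 accepts in {p3} and M2 accepts in {s1, s4}; no reachable pair has both components accepting, so no string drives both machines to acceptance simultaneously and L(M1) ∩ L(M2) = ∅.
So no string is accepted by both, and the intersection is empty.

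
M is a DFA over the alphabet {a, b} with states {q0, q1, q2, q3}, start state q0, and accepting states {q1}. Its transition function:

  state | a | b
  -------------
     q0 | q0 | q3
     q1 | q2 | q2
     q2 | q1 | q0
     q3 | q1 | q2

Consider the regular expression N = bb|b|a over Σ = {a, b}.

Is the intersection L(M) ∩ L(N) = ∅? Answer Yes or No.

Converting the expression N to a DFA (subset construction, then merging equivalent states) gives the minimal DFA with states {n0, n1, n2, n3}, start state n0, accepting states {n1, n2} and transitions n0: a→n1, b→n2; n1: a→n3, b→n3; n2: a→n3, b→n1; n3: a→n3, b→n3.
Exploring the product automaton M × N from the start pair (q0, n0), following both machines on each input symbol, reaches 8 state pairs: (q0, n0), (q0, n1), (q3, n2), (q0, n3), (q3, n3), (q1, n3), (q2, n1), (q2, n3).
M accepts in {q1} and N accepts in {n1, n2}; no reachable pair has both components accepting, so no string drives both machines to acceptance simultaneously and L(M) ∩ L(N) = ∅.
So no string is accepted by both, and the intersection is empty.

Yes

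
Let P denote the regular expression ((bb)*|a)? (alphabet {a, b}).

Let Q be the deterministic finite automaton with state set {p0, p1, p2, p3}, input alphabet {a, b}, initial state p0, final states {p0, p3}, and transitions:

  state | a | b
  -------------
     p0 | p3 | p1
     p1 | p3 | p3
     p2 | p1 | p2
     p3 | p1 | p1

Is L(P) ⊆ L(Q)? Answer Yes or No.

Yes

Converting the expression P to a DFA (subset construction, then merging equivalent states) gives the minimal DFA with states {r0, r1, r2, r3, r4}, start state r0, accepting states {r0, r1, r4} and transitions r0: a→r1, b→r2; r1: a→r3, b→r3; r2: a→r3, b→r4; r3: a→r3, b→r3; r4: a→r3, b→r2.
Exploring the product automaton P × Q from the start pair (r0, p0), following both machines on each input symbol, reaches 6 state pairs: (r0, p0), (r1, p3), (r2, p1), (r3, p1), (r3, p3), (r4, p3).
P accepts in {r0, r1, r4} and Q accepts in {p0, p3}. The reachable pairs whose P-component is accepting are (r0, p0), (r1, p3), (r4, p3); in each of them the Q-component is accepting too, so the product for L(P) \ L(Q) (P-component accepting, Q-component rejecting) has no reachable accepting pair and the difference is empty.
Hence every string in L(P) is also in L(Q).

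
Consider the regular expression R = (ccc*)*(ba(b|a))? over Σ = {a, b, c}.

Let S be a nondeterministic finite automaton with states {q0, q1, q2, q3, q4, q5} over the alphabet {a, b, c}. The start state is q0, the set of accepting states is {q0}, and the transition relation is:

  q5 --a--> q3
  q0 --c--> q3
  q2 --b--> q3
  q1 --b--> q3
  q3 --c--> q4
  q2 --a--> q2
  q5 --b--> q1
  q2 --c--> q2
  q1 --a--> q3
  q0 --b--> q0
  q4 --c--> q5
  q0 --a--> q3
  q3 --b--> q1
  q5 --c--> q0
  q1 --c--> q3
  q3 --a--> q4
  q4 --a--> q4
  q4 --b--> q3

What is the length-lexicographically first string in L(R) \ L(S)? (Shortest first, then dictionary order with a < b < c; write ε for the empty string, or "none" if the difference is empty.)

cc

The string cc is accepted by R but not by S.
No shorter string lies in the difference, and cc is the lexicographically first length-2 string in L(R) \ L(S).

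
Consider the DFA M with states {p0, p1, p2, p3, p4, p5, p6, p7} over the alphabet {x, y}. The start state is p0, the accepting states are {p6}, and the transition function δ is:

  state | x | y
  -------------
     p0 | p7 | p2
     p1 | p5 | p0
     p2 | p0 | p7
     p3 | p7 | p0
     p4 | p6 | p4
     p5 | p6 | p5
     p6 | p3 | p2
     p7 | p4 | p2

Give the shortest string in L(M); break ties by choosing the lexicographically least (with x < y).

xxx

A breadth-first search from p0 reaches an accepting state first via the path p0 → p7 → p4 → p6 on input xxx.
No string of length < 3 is accepted (BFS exhausts all shorter strings without reaching an accepting state), and xxx is the lexicographically least accepting string of length 3.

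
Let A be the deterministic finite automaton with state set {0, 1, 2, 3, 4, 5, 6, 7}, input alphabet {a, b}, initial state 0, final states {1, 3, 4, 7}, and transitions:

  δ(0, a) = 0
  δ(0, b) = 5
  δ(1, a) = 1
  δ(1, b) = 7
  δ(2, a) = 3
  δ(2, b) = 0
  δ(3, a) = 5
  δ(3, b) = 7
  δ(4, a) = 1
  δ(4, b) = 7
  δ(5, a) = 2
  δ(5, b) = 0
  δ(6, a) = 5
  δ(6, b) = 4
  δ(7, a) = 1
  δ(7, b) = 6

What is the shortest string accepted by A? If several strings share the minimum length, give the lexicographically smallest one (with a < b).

A breadth-first search from 0 reaches an accepting state first via the path 0 → 5 → 2 → 3 on input baa.
No string of length < 3 is accepted (BFS exhausts all shorter strings without reaching an accepting state), and baa is the lexicographically least accepting string of length 3.

baa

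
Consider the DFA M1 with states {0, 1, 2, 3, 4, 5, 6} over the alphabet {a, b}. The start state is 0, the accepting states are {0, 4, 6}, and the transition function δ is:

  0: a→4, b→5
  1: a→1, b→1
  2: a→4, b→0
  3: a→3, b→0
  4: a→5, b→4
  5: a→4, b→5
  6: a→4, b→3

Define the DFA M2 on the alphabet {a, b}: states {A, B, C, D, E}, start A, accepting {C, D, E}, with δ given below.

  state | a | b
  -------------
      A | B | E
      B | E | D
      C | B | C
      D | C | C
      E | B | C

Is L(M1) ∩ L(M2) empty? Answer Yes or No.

The string ab is accepted by both M1 and M2.
Hence L(M1) ∩ L(M2) ≠ ∅.

No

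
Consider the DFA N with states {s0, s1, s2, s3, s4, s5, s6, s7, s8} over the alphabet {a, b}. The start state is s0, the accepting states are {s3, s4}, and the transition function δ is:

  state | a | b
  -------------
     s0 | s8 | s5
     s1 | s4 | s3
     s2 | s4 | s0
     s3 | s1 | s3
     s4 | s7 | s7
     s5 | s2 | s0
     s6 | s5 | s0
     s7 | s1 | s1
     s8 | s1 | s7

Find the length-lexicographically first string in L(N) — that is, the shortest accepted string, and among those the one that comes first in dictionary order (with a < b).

A breadth-first search from s0 reaches an accepting state first via the path s0 → s8 → s1 → s4 on input aaa.
No string of length < 3 is accepted (BFS exhausts all shorter strings without reaching an accepting state), and aaa is the lexicographically least accepting string of length 3.

aaa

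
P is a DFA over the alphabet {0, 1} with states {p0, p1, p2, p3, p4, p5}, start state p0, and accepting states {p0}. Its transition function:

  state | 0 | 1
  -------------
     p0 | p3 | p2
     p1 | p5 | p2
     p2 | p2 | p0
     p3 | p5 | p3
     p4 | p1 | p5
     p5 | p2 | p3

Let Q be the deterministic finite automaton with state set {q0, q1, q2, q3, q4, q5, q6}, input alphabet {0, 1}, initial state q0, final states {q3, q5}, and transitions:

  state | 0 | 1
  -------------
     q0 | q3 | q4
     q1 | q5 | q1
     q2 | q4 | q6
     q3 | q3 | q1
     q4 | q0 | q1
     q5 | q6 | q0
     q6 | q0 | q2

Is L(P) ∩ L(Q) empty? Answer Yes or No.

Yes

Exploring the product automaton P × Q from the start pair (p0, q0), following both machines on each input symbol, reaches 22 state pairs: (p0, q0), (p3, q3), (p2, q4), (p5, q3), (p3, q1), (p2, q0), (p0, q1), (p2, q3), (p5, q5), (p0, q4), (p3, q5), (p2, q1), (p2, q6), (p3, q0), (p5, q6), (p2, q5), (p0, q2), (p3, q4), (p3, q2), (p5, q0), (p5, q4), (p3, q6).
P accepts in {p0} and Q accepts in {q3, q5}; no reachable pair has both components accepting, so no string drives both machines to acceptance simultaneously and L(P) ∩ L(Q) = ∅.
So no string is accepted by both, and the intersection is empty.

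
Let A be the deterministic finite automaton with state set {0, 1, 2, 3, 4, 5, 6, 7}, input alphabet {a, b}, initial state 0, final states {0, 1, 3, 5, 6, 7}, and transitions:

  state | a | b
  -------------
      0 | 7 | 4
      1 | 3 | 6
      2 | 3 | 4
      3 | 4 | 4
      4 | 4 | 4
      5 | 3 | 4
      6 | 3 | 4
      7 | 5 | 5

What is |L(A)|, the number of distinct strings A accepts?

6

The useful subgraph on states {0, 3, 5, 7} is acyclic, so L(A) is finite; the longest accepting path visits 4 useful states, giving maximum string length 3.
Counting accepting paths from 0 by length: 1 of length 0, 1 of length 1, 2 of length 2, 2 of length 3. Total 6.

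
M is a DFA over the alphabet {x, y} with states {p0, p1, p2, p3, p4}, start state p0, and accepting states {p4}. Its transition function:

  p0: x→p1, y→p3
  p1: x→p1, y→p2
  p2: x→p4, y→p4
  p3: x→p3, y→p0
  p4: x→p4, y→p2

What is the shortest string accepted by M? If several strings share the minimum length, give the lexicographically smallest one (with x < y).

xyx

A breadth-first search from p0 reaches an accepting state first via the path p0 → p1 → p2 → p4 on input xyx.
No string of length < 3 is accepted (BFS exhausts all shorter strings without reaching an accepting state), and xyx is the lexicographically least accepting string of length 3.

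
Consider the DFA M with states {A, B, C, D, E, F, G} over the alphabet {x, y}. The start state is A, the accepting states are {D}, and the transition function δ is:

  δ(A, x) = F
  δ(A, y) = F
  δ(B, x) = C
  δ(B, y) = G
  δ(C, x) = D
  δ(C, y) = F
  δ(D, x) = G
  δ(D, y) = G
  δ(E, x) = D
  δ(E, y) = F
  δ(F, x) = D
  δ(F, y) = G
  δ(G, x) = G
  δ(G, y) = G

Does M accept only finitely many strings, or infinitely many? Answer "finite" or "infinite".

The useful states (reachable from A and able to reach an accepting state) are {A, D, F}.
Restricted to these states the transition graph has no cycle, so every accepting path has bounded length and L is finite.

finite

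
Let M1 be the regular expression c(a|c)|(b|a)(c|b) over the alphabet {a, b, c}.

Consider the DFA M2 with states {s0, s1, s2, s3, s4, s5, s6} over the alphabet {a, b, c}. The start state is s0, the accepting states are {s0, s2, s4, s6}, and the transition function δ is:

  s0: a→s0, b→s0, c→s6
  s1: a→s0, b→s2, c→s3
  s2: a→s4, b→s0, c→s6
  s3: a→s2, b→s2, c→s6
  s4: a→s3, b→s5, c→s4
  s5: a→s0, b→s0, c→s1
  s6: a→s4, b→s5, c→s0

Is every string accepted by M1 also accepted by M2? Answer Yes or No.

Converting the expression M1 to a DFA (subset construction, then merging equivalent states) gives the minimal DFA with states {r0, r1, r2, r3, r4}, start state r0, accepting states {r4} and transitions r0: a→r1, b→r1, c→r2; r1: a→r3, b→r4, c→r4; r2: a→r4, b→r3, c→r4; r3: a→r3, b→r3, c→r3; r4: a→r3, b→r3, c→r3.
Exploring the product automaton M1 × M2 from the start pair (r0, s0), following both machines on each input symbol, reaches 13 state pairs: (r0, s0), (r1, s0), (r2, s6), (r3, s0), (r4, s0), (r4, s6), (r4, s4), (r3, s5), (r3, s6), (r3, s4), (r3, s3), (r3, s1), (r3, s2).
M1 accepts in {r4} and M2 accepts in {s0, s2, s4, s6}. The reachable pairs whose M1-component is accepting are (r4, s0), (r4, s6), (r4, s4); in each of them the M2-component is accepting too, so the product for L(M1) \ L(M2) (M1-component accepting, M2-component rejecting) has no reachable accepting pair and the difference is empty.
Hence every string in L(M1) is also in L(M2).

Yes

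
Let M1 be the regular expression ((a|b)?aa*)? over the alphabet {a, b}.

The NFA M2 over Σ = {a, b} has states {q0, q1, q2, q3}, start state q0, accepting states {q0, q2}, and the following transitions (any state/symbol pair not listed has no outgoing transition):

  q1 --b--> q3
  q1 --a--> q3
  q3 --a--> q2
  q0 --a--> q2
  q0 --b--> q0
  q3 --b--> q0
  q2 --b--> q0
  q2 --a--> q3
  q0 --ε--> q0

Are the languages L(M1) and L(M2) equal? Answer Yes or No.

The string aa is accepted by M1 but rejected by M2.
So L(M1) ≠ L(M2).

No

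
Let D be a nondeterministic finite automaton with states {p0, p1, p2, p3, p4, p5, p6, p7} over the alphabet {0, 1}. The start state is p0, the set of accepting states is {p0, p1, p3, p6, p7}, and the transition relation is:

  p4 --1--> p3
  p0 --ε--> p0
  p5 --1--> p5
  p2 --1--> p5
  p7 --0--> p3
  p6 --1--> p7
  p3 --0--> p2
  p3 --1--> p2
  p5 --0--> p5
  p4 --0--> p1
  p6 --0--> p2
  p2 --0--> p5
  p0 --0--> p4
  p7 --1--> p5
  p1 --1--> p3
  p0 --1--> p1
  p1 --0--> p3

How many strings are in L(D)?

8

The useful subgraph on states {p0, p1, p3, p4} is acyclic, so L(D) is finite; the longest accepting path visits 4 useful states, giving maximum string length 3.
Counting accepting paths from p0 by length: 1 of length 0, 1 of length 1, 4 of length 2, 2 of length 3. Total 8.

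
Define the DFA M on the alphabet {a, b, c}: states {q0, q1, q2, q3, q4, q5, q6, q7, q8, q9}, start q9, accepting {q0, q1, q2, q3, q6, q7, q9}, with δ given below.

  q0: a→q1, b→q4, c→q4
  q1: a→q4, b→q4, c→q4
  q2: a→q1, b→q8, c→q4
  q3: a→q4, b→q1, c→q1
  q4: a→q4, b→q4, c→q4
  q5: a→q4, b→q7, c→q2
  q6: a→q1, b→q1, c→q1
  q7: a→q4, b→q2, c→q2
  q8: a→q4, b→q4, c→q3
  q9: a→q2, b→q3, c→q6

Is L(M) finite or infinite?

finite

The useful states (reachable from q9 and able to reach an accepting state) are {q1, q2, q3, q6, q8, q9}.
Restricted to these states the transition graph has no cycle, so every accepting path has bounded length and L is finite.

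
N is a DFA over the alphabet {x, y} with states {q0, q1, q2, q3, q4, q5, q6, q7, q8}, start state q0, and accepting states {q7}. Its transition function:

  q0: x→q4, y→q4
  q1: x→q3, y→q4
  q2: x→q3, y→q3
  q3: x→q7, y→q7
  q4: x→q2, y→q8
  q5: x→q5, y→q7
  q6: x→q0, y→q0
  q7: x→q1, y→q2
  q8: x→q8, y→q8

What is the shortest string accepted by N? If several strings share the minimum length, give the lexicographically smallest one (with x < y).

A breadth-first search from q0 reaches an accepting state first via the path q0 → q4 → q2 → q3 → q7 on input xxxx.
No string of length < 4 is accepted (BFS exhausts all shorter strings without reaching an accepting state), and xxxx is the lexicographically least accepting string of length 4.

xxxx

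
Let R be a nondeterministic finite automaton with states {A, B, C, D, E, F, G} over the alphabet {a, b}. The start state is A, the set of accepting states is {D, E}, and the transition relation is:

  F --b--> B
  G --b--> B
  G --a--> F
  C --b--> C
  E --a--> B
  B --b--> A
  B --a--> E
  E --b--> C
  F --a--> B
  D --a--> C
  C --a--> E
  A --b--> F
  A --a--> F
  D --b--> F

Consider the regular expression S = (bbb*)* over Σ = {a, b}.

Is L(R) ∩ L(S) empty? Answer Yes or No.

Converting the expression S to a DFA (subset construction, then merging equivalent states) gives the minimal DFA with states {s0, s1, s2, s3}, start state s0, accepting states {s0, s3} and transitions s0: a→s1, b→s2; s1: a→s1, b→s1; s2: a→s1, b→s3; s3: a→s1, b→s3.
Exploring the product automaton R × S from the start pair (A, s0), following both machines on each input symbol, reaches 10 state pairs: (A, s0), (F, s1), (F, s2), (B, s1), (B, s3), (E, s1), (A, s1), (A, s3), (C, s1), (F, s3).
R accepts in {D, E} and S accepts in {s0, s3}; no reachable pair has both components accepting, so no string drives both machines to acceptance simultaneously and L(R) ∩ L(S) = ∅.
So no string is accepted by both, and the intersection is empty.

Yes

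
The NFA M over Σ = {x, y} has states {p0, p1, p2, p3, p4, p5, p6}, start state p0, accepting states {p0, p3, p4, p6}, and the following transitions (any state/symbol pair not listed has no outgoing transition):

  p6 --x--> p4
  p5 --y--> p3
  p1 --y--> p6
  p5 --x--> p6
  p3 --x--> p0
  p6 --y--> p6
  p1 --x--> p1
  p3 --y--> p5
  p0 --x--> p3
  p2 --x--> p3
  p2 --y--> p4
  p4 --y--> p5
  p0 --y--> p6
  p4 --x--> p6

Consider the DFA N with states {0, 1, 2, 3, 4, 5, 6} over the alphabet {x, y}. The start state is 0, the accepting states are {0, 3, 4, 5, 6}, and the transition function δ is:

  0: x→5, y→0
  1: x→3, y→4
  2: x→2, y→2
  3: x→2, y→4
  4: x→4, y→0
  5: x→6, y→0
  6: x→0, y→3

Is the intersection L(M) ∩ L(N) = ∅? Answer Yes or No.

No

The empty string ε is accepted by both M and N.
Hence L(M) ∩ L(N) ≠ ∅.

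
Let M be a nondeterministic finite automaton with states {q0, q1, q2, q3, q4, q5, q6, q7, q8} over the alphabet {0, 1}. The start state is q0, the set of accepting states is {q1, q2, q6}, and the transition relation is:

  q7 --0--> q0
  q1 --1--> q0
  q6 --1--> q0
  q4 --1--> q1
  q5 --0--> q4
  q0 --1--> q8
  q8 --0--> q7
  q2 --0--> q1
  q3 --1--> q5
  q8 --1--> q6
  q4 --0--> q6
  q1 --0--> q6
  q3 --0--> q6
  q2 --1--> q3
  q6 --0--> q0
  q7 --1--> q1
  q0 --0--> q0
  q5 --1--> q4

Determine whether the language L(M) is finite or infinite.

infinite

State q0 is reachable from the start and can reach an accepting state, and it lies on the cycle q0 → q0.
Traversing that cycle any number of times yields accepted strings of unbounded length, so the language is infinite.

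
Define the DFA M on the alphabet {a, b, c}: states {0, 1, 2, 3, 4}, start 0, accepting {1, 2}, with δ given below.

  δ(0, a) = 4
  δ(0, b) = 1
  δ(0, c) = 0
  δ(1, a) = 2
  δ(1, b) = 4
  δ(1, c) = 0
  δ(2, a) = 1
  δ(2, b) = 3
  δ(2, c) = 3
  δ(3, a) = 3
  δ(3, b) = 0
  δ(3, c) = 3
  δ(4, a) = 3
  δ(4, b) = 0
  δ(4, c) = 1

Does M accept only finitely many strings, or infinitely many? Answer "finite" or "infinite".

infinite

State 0 is reachable from the start and can reach an accepting state, and it lies on the cycle 0 → 0.
Traversing that cycle any number of times yields accepted strings of unbounded length, so the language is infinite.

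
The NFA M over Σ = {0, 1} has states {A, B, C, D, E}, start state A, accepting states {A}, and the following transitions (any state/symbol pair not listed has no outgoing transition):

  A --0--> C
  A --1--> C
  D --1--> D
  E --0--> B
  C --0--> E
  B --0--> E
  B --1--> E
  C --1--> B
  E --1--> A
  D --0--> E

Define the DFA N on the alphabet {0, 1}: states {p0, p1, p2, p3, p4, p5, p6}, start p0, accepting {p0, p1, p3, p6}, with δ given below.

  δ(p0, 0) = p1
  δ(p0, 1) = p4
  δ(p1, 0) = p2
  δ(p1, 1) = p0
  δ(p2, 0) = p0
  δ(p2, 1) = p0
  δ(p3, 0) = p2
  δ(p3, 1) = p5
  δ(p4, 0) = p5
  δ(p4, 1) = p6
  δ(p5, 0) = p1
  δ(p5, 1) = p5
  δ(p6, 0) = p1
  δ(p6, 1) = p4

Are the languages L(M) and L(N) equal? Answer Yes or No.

No

The string 101 is accepted by M but rejected by N.
So L(M) ≠ L(N).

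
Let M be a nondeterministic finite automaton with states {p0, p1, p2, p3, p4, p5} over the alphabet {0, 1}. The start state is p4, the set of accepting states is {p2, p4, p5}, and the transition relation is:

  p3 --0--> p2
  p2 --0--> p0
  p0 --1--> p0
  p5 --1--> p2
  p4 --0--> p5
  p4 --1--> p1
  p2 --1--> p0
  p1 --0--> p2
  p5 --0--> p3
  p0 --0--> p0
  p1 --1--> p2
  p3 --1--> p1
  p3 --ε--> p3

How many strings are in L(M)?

The useful subgraph on states {p1, p2, p3, p4, p5} is acyclic, so L(M) is finite; the longest accepting path visits 5 useful states, giving maximum string length 4.
Counting accepting paths from p4 by length: 1 of length 0, 1 of length 1, 3 of length 2, 1 of length 3, 2 of length 4. Total 8.

8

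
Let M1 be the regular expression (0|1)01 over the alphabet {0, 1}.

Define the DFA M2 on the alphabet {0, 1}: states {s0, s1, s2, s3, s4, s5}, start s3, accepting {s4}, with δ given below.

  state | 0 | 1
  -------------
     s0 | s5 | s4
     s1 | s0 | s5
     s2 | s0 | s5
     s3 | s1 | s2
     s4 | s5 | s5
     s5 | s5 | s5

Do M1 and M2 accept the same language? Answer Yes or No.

Yes

Converting the expression M1 to a DFA (subset construction, then merging equivalent states) gives the minimal DFA with states {r0, r1, r2, r3, r4}, start state r0, accepting states {r4} and transitions r0: 0→r1, 1→r1; r1: 0→r2, 1→r3; r2: 0→r3, 1→r4; r3: 0→r3, 1→r3; r4: 0→r3, 1→r3.
Exploring the product automaton M1 × M2 from the start pair (r0, s3), following both machines on each input symbol, reaches 6 state pairs: (r0, s3), (r1, s1), (r1, s2), (r2, s0), (r3, s5), (r4, s4).
M1 accepts in {r4} and M2 accepts in {s4}. In every reachable pair the two components are either both accepting — (r4, s4) — or both non-accepting, so no string is accepted by exactly one of the machines: L(M1) \ L(M2) and L(M2) \ L(M1) are both empty.
Hence every string is accepted by M1 iff it is accepted by M2, and the two languages coincide.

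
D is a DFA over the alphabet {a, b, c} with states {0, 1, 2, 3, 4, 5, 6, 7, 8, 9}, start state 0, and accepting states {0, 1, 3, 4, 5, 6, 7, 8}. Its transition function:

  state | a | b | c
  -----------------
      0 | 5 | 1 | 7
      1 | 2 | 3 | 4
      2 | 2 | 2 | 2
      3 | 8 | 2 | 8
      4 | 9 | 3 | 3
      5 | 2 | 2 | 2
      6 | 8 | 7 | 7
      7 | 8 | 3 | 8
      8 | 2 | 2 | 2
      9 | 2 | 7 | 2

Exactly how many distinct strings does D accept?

The useful subgraph on states {0, 1, 3, 4, 5, 7, 8, 9} is acyclic, so L(D) is finite; the longest accepting path visits 7 useful states, giving maximum string length 6.
Counting accepting paths from 0 by length: 1 of length 0, 3 of length 1, 5 of length 2, 6 of length 3, 5 of length 4, 3 of length 5, 2 of length 6. Total 25.

25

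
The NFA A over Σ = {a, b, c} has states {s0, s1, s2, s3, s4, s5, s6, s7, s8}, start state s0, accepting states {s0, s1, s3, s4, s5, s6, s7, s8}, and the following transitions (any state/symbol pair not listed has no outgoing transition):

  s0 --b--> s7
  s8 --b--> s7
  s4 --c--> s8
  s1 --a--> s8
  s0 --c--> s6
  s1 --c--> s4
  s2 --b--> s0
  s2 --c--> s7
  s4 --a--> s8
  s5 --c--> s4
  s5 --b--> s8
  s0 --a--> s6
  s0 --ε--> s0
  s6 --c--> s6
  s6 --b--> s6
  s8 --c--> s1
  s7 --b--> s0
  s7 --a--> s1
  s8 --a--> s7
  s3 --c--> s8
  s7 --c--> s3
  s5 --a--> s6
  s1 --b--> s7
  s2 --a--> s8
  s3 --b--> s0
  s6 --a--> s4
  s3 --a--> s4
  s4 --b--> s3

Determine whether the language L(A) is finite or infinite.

State s8 is reachable from the start and can reach an accepting state, and it lies on the cycle s8 → s1 → s8.
Traversing that cycle any number of times yields accepted strings of unbounded length, so the language is infinite.

infinite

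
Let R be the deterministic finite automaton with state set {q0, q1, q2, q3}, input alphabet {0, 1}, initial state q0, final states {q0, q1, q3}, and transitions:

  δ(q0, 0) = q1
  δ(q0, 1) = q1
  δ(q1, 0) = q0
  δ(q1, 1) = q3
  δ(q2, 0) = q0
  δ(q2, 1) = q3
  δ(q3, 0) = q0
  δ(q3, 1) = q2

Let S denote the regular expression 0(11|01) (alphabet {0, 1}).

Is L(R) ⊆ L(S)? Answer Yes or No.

No

The empty string ε is in L(R) but not in L(S).
So L(R) ⊄ L(S).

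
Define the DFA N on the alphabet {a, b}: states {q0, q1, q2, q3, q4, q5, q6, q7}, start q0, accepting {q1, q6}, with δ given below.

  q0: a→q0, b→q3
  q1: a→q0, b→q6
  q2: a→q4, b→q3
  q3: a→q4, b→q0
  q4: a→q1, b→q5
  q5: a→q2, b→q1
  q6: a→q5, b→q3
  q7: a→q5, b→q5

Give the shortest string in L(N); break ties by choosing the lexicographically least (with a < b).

A breadth-first search from q0 reaches an accepting state first via the path q0 → q3 → q4 → q1 on input baa.
No string of length < 3 is accepted (BFS exhausts all shorter strings without reaching an accepting state), and baa is the lexicographically least accepting string of length 3.

baa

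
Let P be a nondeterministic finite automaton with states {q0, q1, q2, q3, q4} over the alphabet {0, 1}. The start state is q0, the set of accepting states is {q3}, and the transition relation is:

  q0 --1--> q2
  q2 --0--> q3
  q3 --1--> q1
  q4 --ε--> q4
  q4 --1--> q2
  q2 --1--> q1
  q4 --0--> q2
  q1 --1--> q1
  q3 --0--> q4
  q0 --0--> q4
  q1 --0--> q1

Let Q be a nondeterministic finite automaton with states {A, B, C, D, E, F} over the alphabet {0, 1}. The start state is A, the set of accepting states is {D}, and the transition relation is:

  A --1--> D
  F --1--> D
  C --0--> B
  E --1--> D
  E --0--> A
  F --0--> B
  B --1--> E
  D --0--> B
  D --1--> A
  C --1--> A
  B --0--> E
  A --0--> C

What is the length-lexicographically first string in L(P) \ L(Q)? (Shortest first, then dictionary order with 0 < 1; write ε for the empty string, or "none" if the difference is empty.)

The string 10 is accepted by P but not by Q.
No shorter string lies in the difference, and 10 is the lexicographically first length-2 string in L(P) \ L(Q).

10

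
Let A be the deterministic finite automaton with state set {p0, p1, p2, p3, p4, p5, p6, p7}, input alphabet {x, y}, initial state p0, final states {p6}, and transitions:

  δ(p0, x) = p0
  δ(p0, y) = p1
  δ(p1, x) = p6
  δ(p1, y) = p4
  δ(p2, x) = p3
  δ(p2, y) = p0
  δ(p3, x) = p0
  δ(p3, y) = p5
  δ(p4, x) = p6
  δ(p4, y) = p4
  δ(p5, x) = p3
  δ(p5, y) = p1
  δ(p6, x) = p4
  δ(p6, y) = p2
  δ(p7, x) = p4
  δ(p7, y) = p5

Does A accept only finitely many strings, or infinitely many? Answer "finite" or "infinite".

infinite

State p0 is reachable from the start and can reach an accepting state, and it lies on the cycle p0 → p0.
Traversing that cycle any number of times yields accepted strings of unbounded length, so the language is infinite.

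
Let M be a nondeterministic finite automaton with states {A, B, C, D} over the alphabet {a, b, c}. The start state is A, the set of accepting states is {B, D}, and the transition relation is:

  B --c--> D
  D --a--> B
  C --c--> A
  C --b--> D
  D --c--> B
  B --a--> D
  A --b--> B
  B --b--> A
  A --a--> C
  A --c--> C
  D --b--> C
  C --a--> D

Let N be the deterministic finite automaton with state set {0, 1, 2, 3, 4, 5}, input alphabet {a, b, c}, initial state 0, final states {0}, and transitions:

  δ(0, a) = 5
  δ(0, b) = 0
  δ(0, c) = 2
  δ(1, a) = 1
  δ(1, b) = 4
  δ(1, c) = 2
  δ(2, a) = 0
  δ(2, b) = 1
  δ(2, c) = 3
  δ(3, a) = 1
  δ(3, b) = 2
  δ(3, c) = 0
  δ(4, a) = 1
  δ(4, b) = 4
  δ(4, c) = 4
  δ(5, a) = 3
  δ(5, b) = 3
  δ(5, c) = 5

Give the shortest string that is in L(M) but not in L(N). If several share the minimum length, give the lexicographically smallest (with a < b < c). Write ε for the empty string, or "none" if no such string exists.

The string aa is accepted by M but not by N.
No shorter string lies in the difference, and aa is the lexicographically first length-2 string in L(M) \ L(N).

aa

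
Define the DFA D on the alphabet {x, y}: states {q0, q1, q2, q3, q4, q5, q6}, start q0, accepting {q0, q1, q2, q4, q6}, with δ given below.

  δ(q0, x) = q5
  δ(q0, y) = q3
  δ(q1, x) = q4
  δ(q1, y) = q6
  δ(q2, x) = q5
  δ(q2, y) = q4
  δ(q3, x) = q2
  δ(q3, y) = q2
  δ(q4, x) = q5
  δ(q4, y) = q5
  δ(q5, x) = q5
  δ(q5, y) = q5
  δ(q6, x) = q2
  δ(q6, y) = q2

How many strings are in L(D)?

The useful subgraph on states {q0, q2, q3, q4} is acyclic, so L(D) is finite; the longest accepting path visits 4 useful states, giving maximum string length 3.
Counting accepting paths from q0 by length: 1 of length 0, 2 of length 2, 2 of length 3. Total 5.

5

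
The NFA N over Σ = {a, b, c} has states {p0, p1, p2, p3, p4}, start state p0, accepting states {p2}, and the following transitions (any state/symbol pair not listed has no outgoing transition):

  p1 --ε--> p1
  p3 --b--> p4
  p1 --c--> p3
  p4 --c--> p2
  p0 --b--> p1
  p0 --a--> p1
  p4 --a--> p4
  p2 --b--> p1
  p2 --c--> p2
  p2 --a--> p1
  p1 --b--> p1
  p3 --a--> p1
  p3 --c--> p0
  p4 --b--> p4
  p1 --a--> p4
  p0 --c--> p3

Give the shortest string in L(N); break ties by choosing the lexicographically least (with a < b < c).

A breadth-first search from p0 reaches an accepting state first via the path p0 → p1 → p4 → p2 on input aac.
No string of length < 3 is accepted (BFS exhausts all shorter strings without reaching an accepting state), and aac is the lexicographically least accepting string of length 3.

aac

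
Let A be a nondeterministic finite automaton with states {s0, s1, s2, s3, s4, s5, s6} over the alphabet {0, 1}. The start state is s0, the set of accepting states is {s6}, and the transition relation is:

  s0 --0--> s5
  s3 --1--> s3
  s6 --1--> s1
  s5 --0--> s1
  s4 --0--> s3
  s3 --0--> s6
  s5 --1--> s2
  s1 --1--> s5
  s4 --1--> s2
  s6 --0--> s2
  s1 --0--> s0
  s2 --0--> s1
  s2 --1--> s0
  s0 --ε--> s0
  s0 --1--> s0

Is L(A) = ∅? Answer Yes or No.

Yes

The states reachable from the start state are {s0, s1, s2, s5}.
None of the accepting states {s6} is reachable, so no string is accepted and L(A) = ∅.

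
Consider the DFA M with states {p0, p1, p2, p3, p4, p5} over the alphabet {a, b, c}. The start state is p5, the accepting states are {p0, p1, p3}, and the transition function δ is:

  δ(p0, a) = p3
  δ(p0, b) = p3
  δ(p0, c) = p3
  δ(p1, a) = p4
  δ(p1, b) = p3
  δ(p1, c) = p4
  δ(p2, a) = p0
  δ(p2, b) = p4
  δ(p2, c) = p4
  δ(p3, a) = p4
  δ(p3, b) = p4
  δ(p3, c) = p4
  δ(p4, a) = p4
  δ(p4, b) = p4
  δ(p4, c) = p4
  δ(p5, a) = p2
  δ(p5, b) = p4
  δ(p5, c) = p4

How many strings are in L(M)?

4

The useful subgraph on states {p0, p2, p3, p5} is acyclic, so L(M) is finite; the longest accepting path visits 4 useful states, giving maximum string length 3.
Counting accepting paths from p5 by length: 1 of length 2, 3 of length 3. Total 4.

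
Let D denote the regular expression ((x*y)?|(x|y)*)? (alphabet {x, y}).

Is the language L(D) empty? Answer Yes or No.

No

The empty string ε matches the expression, so it belongs to L(D).
Since L(D) contains at least one string, it is not empty.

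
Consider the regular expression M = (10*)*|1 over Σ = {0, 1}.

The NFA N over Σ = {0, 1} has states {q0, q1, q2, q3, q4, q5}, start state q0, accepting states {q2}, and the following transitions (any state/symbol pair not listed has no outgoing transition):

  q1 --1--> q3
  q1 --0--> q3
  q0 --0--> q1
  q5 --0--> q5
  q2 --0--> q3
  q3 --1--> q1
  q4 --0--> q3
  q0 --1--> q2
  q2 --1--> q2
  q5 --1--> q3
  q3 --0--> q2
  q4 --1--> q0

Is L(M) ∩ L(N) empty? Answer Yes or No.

The string 1 is accepted by both M and N.
Hence L(M) ∩ L(N) ≠ ∅.

No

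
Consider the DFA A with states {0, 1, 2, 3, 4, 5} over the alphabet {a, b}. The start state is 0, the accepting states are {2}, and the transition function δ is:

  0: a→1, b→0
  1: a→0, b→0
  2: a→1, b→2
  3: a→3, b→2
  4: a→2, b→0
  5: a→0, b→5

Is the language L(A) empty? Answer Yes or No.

The states reachable from the start state are {0, 1}.
None of the accepting states {2} is reachable, so no string is accepted and L(A) = ∅.

Yes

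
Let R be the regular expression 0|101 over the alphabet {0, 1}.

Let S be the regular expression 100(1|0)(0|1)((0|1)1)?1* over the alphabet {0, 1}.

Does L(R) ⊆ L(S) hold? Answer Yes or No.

No

The string 0 is in L(R) but not in L(S).
So L(R) ⊄ L(S).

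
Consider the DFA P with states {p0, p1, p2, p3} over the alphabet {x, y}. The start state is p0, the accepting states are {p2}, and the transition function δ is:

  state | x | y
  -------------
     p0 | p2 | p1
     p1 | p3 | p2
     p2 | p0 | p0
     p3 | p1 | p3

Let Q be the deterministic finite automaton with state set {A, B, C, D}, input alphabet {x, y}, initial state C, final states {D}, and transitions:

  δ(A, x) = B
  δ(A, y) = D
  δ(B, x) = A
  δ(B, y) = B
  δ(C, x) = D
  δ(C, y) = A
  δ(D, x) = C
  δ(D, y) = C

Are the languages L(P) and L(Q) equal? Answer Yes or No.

Yes

Exploring the product automaton P × Q from the start pair (p0, C), following both machines on each input symbol, reaches 4 state pairs: (p0, C), (p2, D), (p1, A), (p3, B).
P accepts in {p2} and Q accepts in {D}. In every reachable pair the two components are either both accepting — (p2, D) — or both non-accepting, so no string is accepted by exactly one of the machines: L(P) \ L(Q) and L(Q) \ L(P) are both empty.
Hence every string is accepted by P iff it is accepted by Q, and the two languages coincide.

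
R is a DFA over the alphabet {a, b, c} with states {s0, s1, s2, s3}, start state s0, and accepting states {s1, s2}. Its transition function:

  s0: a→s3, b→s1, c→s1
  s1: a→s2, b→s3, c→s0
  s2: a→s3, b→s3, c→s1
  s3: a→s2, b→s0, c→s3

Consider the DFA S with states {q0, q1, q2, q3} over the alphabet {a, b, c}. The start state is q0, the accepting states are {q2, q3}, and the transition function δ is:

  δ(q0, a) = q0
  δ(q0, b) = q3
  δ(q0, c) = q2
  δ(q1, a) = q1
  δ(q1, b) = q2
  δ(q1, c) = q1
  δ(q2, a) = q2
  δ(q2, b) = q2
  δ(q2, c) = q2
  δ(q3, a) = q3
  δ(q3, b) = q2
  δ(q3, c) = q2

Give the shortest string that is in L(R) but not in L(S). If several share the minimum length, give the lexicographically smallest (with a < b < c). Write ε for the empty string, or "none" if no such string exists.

aa

The string aa is accepted by R but not by S.
No shorter string lies in the difference, and aa is the lexicographically first length-2 string in L(R) \ L(S).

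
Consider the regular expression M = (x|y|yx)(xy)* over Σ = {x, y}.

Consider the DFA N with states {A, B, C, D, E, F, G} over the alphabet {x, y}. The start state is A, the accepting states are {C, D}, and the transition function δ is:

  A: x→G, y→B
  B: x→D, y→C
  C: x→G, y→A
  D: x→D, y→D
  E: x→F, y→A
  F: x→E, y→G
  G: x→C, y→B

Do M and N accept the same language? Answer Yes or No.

No

The string x is accepted by M but rejected by N.
So L(M) ≠ L(N).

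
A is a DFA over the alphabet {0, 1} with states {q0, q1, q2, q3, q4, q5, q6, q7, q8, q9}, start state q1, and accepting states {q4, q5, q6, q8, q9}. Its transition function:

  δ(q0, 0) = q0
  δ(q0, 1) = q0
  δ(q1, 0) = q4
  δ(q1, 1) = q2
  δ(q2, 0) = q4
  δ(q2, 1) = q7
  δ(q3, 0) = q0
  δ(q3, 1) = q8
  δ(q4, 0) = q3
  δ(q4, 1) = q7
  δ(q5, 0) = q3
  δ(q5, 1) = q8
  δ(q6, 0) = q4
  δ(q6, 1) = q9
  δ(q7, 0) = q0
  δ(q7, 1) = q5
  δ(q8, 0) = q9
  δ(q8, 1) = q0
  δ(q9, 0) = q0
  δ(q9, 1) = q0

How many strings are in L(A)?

21

The useful subgraph on states {q1, q2, q3, q4, q5, q7, q8, q9} is acyclic, so L(A) is finite; the longest accepting path visits 8 useful states, giving maximum string length 7.
Counting accepting paths from q1 by length: 1 of length 1, 1 of length 2, 3 of length 3, 5 of length 4, 6 of length 5, 4 of length 6, 1 of length 7. Total 21.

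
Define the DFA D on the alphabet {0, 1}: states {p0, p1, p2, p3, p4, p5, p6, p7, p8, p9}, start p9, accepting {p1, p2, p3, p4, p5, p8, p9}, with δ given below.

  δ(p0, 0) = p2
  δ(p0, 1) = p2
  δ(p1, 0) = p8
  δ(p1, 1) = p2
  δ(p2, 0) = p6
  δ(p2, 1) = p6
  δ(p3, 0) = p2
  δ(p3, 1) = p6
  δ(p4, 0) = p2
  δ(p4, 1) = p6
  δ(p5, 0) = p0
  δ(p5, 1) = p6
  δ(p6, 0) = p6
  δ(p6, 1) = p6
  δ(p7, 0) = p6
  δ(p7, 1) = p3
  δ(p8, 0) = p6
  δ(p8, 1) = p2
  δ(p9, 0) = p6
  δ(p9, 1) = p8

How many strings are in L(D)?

The useful subgraph on states {p2, p8, p9} is acyclic, so L(D) is finite; the longest accepting path visits 3 useful states, giving maximum string length 2.
Counting accepting paths from p9 by length: 1 of length 0, 1 of length 1, 1 of length 2. Total 3.

3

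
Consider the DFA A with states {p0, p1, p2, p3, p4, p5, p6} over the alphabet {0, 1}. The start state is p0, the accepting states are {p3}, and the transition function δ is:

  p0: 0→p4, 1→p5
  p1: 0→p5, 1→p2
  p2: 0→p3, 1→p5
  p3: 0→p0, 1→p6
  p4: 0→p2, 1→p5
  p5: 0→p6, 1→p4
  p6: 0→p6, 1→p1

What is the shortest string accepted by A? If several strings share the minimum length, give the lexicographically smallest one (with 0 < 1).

000

A breadth-first search from p0 reaches an accepting state first via the path p0 → p4 → p2 → p3 on input 000.
No string of length < 3 is accepted (BFS exhausts all shorter strings without reaching an accepting state), and 000 is the lexicographically least accepting string of length 3.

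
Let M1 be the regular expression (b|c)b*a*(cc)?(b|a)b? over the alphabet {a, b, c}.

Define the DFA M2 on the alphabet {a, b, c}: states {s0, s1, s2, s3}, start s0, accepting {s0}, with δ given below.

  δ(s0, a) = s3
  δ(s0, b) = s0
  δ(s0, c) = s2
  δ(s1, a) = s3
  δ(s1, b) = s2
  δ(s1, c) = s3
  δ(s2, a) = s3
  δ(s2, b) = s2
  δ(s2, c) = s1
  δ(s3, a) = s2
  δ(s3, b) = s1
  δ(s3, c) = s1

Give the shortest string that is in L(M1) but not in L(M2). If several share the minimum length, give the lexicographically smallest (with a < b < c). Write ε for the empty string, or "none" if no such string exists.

ba

The string ba is accepted by M1 but not by M2.
No shorter string lies in the difference, and ba is the lexicographically first length-2 string in L(M1) \ L(M2).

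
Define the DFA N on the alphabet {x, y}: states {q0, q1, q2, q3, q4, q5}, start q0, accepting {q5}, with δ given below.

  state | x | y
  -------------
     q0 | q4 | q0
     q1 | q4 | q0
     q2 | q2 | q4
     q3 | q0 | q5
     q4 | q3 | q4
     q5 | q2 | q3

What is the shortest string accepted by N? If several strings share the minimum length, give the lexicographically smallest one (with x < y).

xxy

A breadth-first search from q0 reaches an accepting state first via the path q0 → q4 → q3 → q5 on input xxy.
No string of length < 3 is accepted (BFS exhausts all shorter strings without reaching an accepting state), and xxy is the lexicographically least accepting string of length 3.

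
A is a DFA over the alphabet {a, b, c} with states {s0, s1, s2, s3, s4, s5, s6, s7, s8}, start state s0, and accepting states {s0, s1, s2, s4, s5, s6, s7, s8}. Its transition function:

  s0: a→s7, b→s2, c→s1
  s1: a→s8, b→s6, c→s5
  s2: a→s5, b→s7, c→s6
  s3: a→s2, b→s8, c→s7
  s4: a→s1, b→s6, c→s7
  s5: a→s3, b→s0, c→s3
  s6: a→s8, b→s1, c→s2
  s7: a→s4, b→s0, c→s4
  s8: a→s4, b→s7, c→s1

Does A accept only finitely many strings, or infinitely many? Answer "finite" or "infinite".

infinite

State s1 is reachable from the start and can reach an accepting state, and it lies on the cycle s1 → s8 → s1.
Traversing that cycle any number of times yields accepted strings of unbounded length, so the language is infinite.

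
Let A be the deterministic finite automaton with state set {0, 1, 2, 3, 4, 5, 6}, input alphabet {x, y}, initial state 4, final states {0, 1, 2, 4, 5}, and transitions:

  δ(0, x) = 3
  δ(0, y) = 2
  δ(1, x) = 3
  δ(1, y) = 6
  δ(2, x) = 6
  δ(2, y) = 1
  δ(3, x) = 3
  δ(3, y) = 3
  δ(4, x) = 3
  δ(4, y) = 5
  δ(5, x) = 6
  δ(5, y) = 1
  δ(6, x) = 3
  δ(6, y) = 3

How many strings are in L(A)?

The useful subgraph on states {1, 4, 5} is acyclic, so L(A) is finite; the longest accepting path visits 3 useful states, giving maximum string length 2.
Counting accepting paths from 4 by length: 1 of length 0, 1 of length 1, 1 of length 2. Total 3.

3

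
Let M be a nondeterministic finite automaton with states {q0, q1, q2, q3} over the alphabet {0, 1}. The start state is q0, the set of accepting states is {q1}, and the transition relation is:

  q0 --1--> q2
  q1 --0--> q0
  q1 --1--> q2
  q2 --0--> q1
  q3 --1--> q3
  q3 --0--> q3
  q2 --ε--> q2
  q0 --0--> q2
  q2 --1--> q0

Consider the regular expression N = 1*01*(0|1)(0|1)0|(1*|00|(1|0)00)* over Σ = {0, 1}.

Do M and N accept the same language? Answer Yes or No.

The string 10 is accepted by M but rejected by N.
So L(M) ≠ L(N).

No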